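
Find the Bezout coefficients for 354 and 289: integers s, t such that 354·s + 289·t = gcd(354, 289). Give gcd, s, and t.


Euclidean algorithm on (354, 289) — divide until remainder is 0:
  354 = 1 · 289 + 65
  289 = 4 · 65 + 29
  65 = 2 · 29 + 7
  29 = 4 · 7 + 1
  7 = 7 · 1 + 0
gcd(354, 289) = 1.
Track Bezout coefficients alongside the remainders: start with r₀ = 354 = a·1 + b·0 (s = 1, t = 0) and r₁ = 289 = a·0 + b·1 (s = 0, t = 1); each new remainder r_{k+1} = r_{k-1} − q_k·r_k inherits s_{k+1} = s_{k-1} − q_k·s_k, t_{k+1} = t_{k-1} − q_k·t_k, so r_k = a·s_k + b·t_k at every step:
  q = 1: r = 65, s = 1 − 1·0 = 1, t = 0 − 1·1 = -1  (check: 354·1 + 289·(-1) = 65)
  q = 4: r = 29, s = 0 − 4·1 = -4, t = 1 − 4·(-1) = 5  (check: 354·(-4) + 289·5 = 29)
  q = 2: r = 7, s = 1 − 2·(-4) = 9, t = -1 − 2·5 = -11  (check: 354·9 + 289·(-11) = 7)
  q = 4: r = 1, s = -4 − 4·9 = -40, t = 5 − 4·(-11) = 49  (check: 354·(-40) + 289·49 = 1)
The row with r = 1 (the gcd) gives the Bezout coefficients s = -40, t = 49.
Result: 354 · (-40) + 289 · (49) = 1.

gcd(354, 289) = 1; s = -40, t = 49 (check: 354·(-40) + 289·49 = 1).


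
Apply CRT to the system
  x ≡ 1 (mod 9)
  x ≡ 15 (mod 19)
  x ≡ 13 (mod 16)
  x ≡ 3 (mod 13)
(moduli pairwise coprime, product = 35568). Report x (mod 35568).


Product of moduli M = 9 · 19 · 16 · 13 = 35568.
Merge one congruence at a time:
  Start: x ≡ 1 (mod 9).
  Combine with x ≡ 15 (mod 19); new modulus lcm = 171.
    Write x = 1 + 9·t and substitute into x ≡ 15 (mod 19): 9·t ≡ 15 − 1 = 14 (mod 19).
    The inverse of 9 mod 19 is 17 (since 9·17 = 153 = 8·19 + 1), so t ≡ 17·14 = 238 ≡ 10 (mod 19).
    Then x = 1 + 9·10 = 91, valid modulo lcm(9, 19) = 171: x ≡ 91 (mod 171).
  Combine with x ≡ 13 (mod 16); new modulus lcm = 2736.
    Write x = 91 + 171·t and substitute into x ≡ 13 (mod 16): 171·t ≡ 13 − 91 = -78 (mod 16).
    Reduce coefficients mod 16: 11·t ≡ 2 (mod 16).
    The inverse of 11 mod 16 is 3 (since 11·3 = 33 = 2·16 + 1), so t ≡ 3·2 = 6 ≡ 6 (mod 16).
    Then x = 91 + 171·6 = 1117, valid modulo lcm(171, 16) = 2736: x ≡ 1117 (mod 2736).
  Combine with x ≡ 3 (mod 13); new modulus lcm = 35568.
    Write x = 1117 + 2736·t and substitute into x ≡ 3 (mod 13): 2736·t ≡ 3 − 1117 = -1114 (mod 13).
    Reduce coefficients mod 13: 6·t ≡ 4 (mod 13).
    The inverse of 6 mod 13 is 11 (since 6·11 = 66 = 5·13 + 1), so t ≡ 11·4 = 44 ≡ 5 (mod 13).
    Then x = 1117 + 2736·5 = 14797, valid modulo lcm(2736, 13) = 35568: x ≡ 14797 (mod 35568).
Verify against each original: 14797 mod 9 = 1, 14797 mod 19 = 15, 14797 mod 16 = 13, 14797 mod 13 = 3.

x ≡ 14797 (mod 35568).


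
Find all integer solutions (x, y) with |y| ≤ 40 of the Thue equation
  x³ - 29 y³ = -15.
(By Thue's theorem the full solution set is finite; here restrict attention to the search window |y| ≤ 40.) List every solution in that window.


The equation is x³ - 29y³ = -15. For fixed y, x³ = 29·y³ − 15, so a solution requires the RHS to be a perfect cube.
Strategy: iterate y from -40 to 40, compute RHS = 29·y³ − 15, and check whether it is a (positive or negative) perfect cube.
Check small values of y:
  y = 0: RHS = -15 is not a perfect cube.
  y = 1: RHS = 14 is not a perfect cube.
  y = -1: RHS = -44 is not a perfect cube.
  y = 2: RHS = 217 is not a perfect cube.
  y = -2: RHS = -247 is not a perfect cube.
  y = 3: RHS = 768 is not a perfect cube.
  y = -3: RHS = -798 is not a perfect cube.
Continuing the search up to |y| = 40 finds no solutions either.
No (x, y) in the scanned range satisfies the equation.

No integer solutions with |y| ≤ 40.


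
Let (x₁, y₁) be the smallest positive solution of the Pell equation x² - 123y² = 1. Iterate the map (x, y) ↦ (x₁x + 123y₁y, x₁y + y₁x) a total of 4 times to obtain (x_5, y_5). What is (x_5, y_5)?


Step 1: Find the fundamental solution (x₁, y₁) of x² - 123y² = 1.
  Expand √123 as a continued fraction. a₀ = ⌊√123⌋ = 11; iterate m_{k+1} = d_k·a_k − m_k, d_{k+1} = (123 − m_{k+1}²)/d_k, a_{k+1} = ⌊(a₀ + m_{k+1})/d_{k+1}⌋ (starting m₀ = 0, d₀ = 1), with convergents p_k = a_k·p_{k-1} + p_{k-2}, q_k = a_k·q_{k-1} + q_{k-2} (p₋₁ = 1, q₋₁ = 0):
  k = 0: a₀ = 11; p₀/q₀ = 11/1; p₀² − 123·q₀² = 121 − 123 = -2.
  k = 1: m = 11, d = 2, a = ⌊(11 + 11)/2⌋ = 11; p/q = (11·11 + 1)/(11·1 + 0) = 122/11; p² − 123·q² = 14884 − 14883 = 1.
  The first convergent with p² − 123·q² = 1 gives the fundamental solution (x₁, y₁) = (122, 11).
Step 2: Apply the recurrence (x_{n+1}, y_{n+1}) = (x₁x_n + 123y₁y_n, x₁y_n + y₁x_n) repeatedly.
  From (x_1, y_1) = (122, 11): x_2 = 122·122 + 123·11·11 = 29767; y_2 = 122·11 + 11·122 = 2684.
  From (x_2, y_2) = (29767, 2684): x_3 = 122·29767 + 123·11·2684 = 7263026; y_3 = 122·2684 + 11·29767 = 654885.
  From (x_3, y_3) = (7263026, 654885): x_4 = 122·7263026 + 123·11·654885 = 1772148577; y_4 = 122·654885 + 11·7263026 = 159789256.
  From (x_4, y_4) = (1772148577, 159789256): x_5 = 122·1772148577 + 123·11·159789256 = 432396989762; y_5 = 122·159789256 + 11·1772148577 = 38987923579.
Step 3: Verify x_5² - 123·y_5² = 186967156755239132816644 - 186967156755239132816643 = 1 (should be 1). ✓

(x_1, y_1) = (122, 11); (x_5, y_5) = (432396989762, 38987923579).


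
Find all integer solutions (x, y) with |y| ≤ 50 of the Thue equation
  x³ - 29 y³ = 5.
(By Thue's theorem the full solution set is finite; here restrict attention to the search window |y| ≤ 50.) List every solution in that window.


The equation is x³ - 29y³ = 5. For fixed y, x³ = 29·y³ + 5, so a solution requires the RHS to be a perfect cube.
Strategy: iterate y from -50 to 50, compute RHS = 29·y³ + 5, and check whether it is a (positive or negative) perfect cube.
Check small values of y:
  y = 0: RHS = 5 is not a perfect cube.
  y = 1: RHS = 34 is not a perfect cube.
  y = -1: RHS = -24 is not a perfect cube.
  y = 2: RHS = 237 is not a perfect cube.
  y = -2: RHS = -227 is not a perfect cube.
  y = 3: RHS = 788 is not a perfect cube.
  y = -3: RHS = -778 is not a perfect cube.
Continuing the search up to |y| = 50 finds no solutions either.
No (x, y) in the scanned range satisfies the equation.

No integer solutions with |y| ≤ 50.


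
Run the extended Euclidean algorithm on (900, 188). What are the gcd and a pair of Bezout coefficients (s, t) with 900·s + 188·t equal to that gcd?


Euclidean algorithm on (900, 188) — divide until remainder is 0:
  900 = 4 · 188 + 148
  188 = 1 · 148 + 40
  148 = 3 · 40 + 28
  40 = 1 · 28 + 12
  28 = 2 · 12 + 4
  12 = 3 · 4 + 0
gcd(900, 188) = 4.
Track Bezout coefficients alongside the remainders: start with r₀ = 900 = a·1 + b·0 (s = 1, t = 0) and r₁ = 188 = a·0 + b·1 (s = 0, t = 1); each new remainder r_{k+1} = r_{k-1} − q_k·r_k inherits s_{k+1} = s_{k-1} − q_k·s_k, t_{k+1} = t_{k-1} − q_k·t_k, so r_k = a·s_k + b·t_k at every step:
  q = 4: r = 148, s = 1 − 4·0 = 1, t = 0 − 4·1 = -4  (check: 900·1 + 188·(-4) = 148)
  q = 1: r = 40, s = 0 − 1·1 = -1, t = 1 − 1·(-4) = 5  (check: 900·(-1) + 188·5 = 40)
  q = 3: r = 28, s = 1 − 3·(-1) = 4, t = -4 − 3·5 = -19  (check: 900·4 + 188·(-19) = 28)
  q = 1: r = 12, s = -1 − 1·4 = -5, t = 5 − 1·(-19) = 24  (check: 900·(-5) + 188·24 = 12)
  q = 2: r = 4, s = 4 − 2·(-5) = 14, t = -19 − 2·24 = -67  (check: 900·14 + 188·(-67) = 4)
The row with r = 4 (the gcd) gives the Bezout coefficients s = 14, t = -67.
Result: 900 · (14) + 188 · (-67) = 4.

gcd(900, 188) = 4; s = 14, t = -67 (check: 900·14 + 188·(-67) = 4).


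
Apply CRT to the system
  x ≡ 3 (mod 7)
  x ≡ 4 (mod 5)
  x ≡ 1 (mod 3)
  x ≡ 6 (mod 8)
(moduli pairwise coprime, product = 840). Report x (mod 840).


Product of moduli M = 7 · 5 · 3 · 8 = 840.
Merge one congruence at a time:
  Start: x ≡ 3 (mod 7).
  Combine with x ≡ 4 (mod 5); new modulus lcm = 35.
    Write x = 3 + 7·t and substitute into x ≡ 4 (mod 5): 7·t ≡ 4 − 3 = 1 (mod 5).
    Reduce coefficients mod 5: 2·t ≡ 1 (mod 5).
    The inverse of 2 mod 5 is 3 (since 2·3 = 6 = 1·5 + 1), so t ≡ 3·1 = 3 ≡ 3 (mod 5).
    Then x = 3 + 7·3 = 24, valid modulo lcm(7, 5) = 35: x ≡ 24 (mod 35).
  Combine with x ≡ 1 (mod 3); new modulus lcm = 105.
    Write x = 24 + 35·t and substitute into x ≡ 1 (mod 3): 35·t ≡ 1 − 24 = -23 (mod 3).
    Reduce coefficients mod 3: 2·t ≡ 1 (mod 3).
    The inverse of 2 mod 3 is 2 (since 2·2 = 4 = 1·3 + 1), so t ≡ 2·1 = 2 ≡ 2 (mod 3).
    Then x = 24 + 35·2 = 94, valid modulo lcm(35, 3) = 105: x ≡ 94 (mod 105).
  Combine with x ≡ 6 (mod 8); new modulus lcm = 840.
    Write x = 94 + 105·t and substitute into x ≡ 6 (mod 8): 105·t ≡ 6 − 94 = -88 (mod 8).
    Reduce coefficients mod 8: 1·t ≡ 0 (mod 8).
    So t ≡ 0 (mod 8).
    Then x = 94 + 105·0 = 94, valid modulo lcm(105, 8) = 840: x ≡ 94 (mod 840).
Verify against each original: 94 mod 7 = 3, 94 mod 5 = 4, 94 mod 3 = 1, 94 mod 8 = 6.

x ≡ 94 (mod 840).


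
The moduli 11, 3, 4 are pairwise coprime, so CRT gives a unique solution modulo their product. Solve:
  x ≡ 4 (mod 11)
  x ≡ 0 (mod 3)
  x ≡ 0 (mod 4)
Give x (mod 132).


Moduli 11, 3, 4 are pairwise coprime; by CRT there is a unique solution modulo M = 11 · 3 · 4 = 132.
Solve pairwise, accumulating the modulus:
  Start with x ≡ 4 (mod 11).
  Combine with x ≡ 0 (mod 3): since gcd(11, 3) = 1, we get a unique residue mod 33.
    Write x = 4 + 11·t and substitute into x ≡ 0 (mod 3): 11·t ≡ 0 − 4 = -4 (mod 3).
    Reduce coefficients mod 3: 2·t ≡ 2 (mod 3).
    The inverse of 2 mod 3 is 2 (since 2·2 = 4 = 1·3 + 1), so t ≡ 2·2 = 4 ≡ 1 (mod 3).
    Then x = 4 + 11·1 = 15, valid modulo lcm(11, 3) = 33: x ≡ 15 (mod 33).
  Combine with x ≡ 0 (mod 4): since gcd(33, 4) = 1, we get a unique residue mod 132.
    Write x = 15 + 33·t and substitute into x ≡ 0 (mod 4): 33·t ≡ 0 − 15 = -15 (mod 4).
    Reduce coefficients mod 4: 1·t ≡ 1 (mod 4).
    So t ≡ 1 (mod 4).
    Then x = 15 + 33·1 = 48, valid modulo lcm(33, 4) = 132: x ≡ 48 (mod 132).
Verify: 48 mod 11 = 4 ✓, 48 mod 3 = 0 ✓, 48 mod 4 = 0 ✓.

x ≡ 48 (mod 132).


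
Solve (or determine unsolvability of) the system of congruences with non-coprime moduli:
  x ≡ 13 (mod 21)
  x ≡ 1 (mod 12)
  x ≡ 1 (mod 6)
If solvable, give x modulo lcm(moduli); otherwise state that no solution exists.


Moduli 21, 12, 6 are not pairwise coprime, so CRT works modulo lcm(m_i) when all pairwise compatibility conditions hold.
Pairwise compatibility: gcd(m_i, m_j) must divide a_i - a_j for every pair.
Merge one congruence at a time:
  Start: x ≡ 13 (mod 21).
  Combine with x ≡ 1 (mod 12): gcd(21, 12) = 3; 1 - 13 = -12, which IS divisible by 3, so compatible.
    Write x = 13 + 21·t and substitute into x ≡ 1 (mod 12): 21·t ≡ 1 − 13 = -12 (mod 12).
    Divide the congruence (and modulus) by g = 3: 7·t ≡ -4 (mod 4).
    Reduce coefficients mod 4: 3·t ≡ 0 (mod 4).
    The inverse of 3 mod 4 is 3 (since 3·3 = 9 = 2·4 + 1), so t ≡ 3·0 = 0 ≡ 0 (mod 4).
    Then x = 13 + 21·0 = 13, valid modulo lcm(21, 12) = 84: x ≡ 13 (mod 84).
  Combine with x ≡ 1 (mod 6): gcd(84, 6) = 6; 1 - 13 = -12, which IS divisible by 6, so compatible.
    Write x = 13 + 84·t and substitute into x ≡ 1 (mod 6): 84·t ≡ 1 − 13 = -12 (mod 6).
    Divide the congruence (and modulus) by g = 6: 14·t ≡ -2 (mod 1).
    Modulo 1 every t works; take t = 0.
    Then x = 13 + 84·0 = 13, valid modulo lcm(84, 6) = 84: x ≡ 13 (mod 84).
Verify: 13 mod 21 = 13, 13 mod 12 = 1, 13 mod 6 = 1.

x ≡ 13 (mod 84).


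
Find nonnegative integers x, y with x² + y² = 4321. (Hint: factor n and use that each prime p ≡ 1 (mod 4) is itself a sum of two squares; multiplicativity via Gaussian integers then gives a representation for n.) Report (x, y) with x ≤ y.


Step 1: Factor n = 4321 = 29 · 149.
Step 2: Check the mod-4 condition on each prime factor: 29 ≡ 1 (mod 4), exponent 1; 149 ≡ 1 (mod 4), exponent 1.
All primes ≡ 3 (mod 4) appear to even exponent (or don't appear), so by the two-squares theorem n IS expressible as a sum of two squares.
Step 3: Build a representation. Here n = 29 · 149 is a product of primes ≡ 1 (mod 4). Each prime p ≡ 1 (mod 4) is itself a sum of two squares; find a² by testing p − a² for a perfect square:
  29: 29 − 1² = 28, 29 − 2² = 25 = 5² ⇒ 29 = 2² + 5².
  149: 149 − 1² = 148, 149 − 2² = 145, 149 − 3² = 140, 149 − 4² = 133, 149 − 5² = 124, 149 − 6² = 113, 149 − 7² = 100 = 10² ⇒ 149 = 7² + 10².
  Combine using the Brahmagupta–Fibonacci identity (a² + b²)(c² + d²) = (ac − bd)² + (ad + bc)² = (ac + bd)² + (ad − bc)²:
  29 · 149 = 4321: from (2² + 5²)(7² + 10²), take (2·7 − 5·10, 2·10 + 5·7) = (14 − 50, 20 + 35) = (-36, 55); dropping signs (only squares matter) gives (36, 55); check 36² + 55² = 1296 + 3025 = 4321 ✓.
Step 4: Order so x ≤ y and verify: 36² + 55² = 1296 + 3025 = 4321 = n. ✓

n = 4321 = 36² + 55² (one valid representation with x ≤ y).


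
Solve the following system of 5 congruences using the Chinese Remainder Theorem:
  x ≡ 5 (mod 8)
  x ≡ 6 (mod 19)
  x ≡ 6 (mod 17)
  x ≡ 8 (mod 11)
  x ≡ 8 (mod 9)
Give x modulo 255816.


Product of moduli M = 8 · 19 · 17 · 11 · 9 = 255816.
Merge one congruence at a time:
  Start: x ≡ 5 (mod 8).
  Combine with x ≡ 6 (mod 19); new modulus lcm = 152.
    Write x = 5 + 8·t and substitute into x ≡ 6 (mod 19): 8·t ≡ 6 − 5 = 1 (mod 19).
    The inverse of 8 mod 19 is 12 (since 8·12 = 96 = 5·19 + 1), so t ≡ 12·1 = 12 ≡ 12 (mod 19).
    Then x = 5 + 8·12 = 101, valid modulo lcm(8, 19) = 152: x ≡ 101 (mod 152).
  Combine with x ≡ 6 (mod 17); new modulus lcm = 2584.
    Write x = 101 + 152·t and substitute into x ≡ 6 (mod 17): 152·t ≡ 6 − 101 = -95 (mod 17).
    Reduce coefficients mod 17: 16·t ≡ 7 (mod 17).
    The inverse of 16 mod 17 is 16 (since 16·16 = 256 = 15·17 + 1), so t ≡ 16·7 = 112 ≡ 10 (mod 17).
    Then x = 101 + 152·10 = 1621, valid modulo lcm(152, 17) = 2584: x ≡ 1621 (mod 2584).
  Combine with x ≡ 8 (mod 11); new modulus lcm = 28424.
    Write x = 1621 + 2584·t and substitute into x ≡ 8 (mod 11): 2584·t ≡ 8 − 1621 = -1613 (mod 11).
    Reduce coefficients mod 11: 10·t ≡ 4 (mod 11).
    The inverse of 10 mod 11 is 10 (since 10·10 = 100 = 9·11 + 1), so t ≡ 10·4 = 40 ≡ 7 (mod 11).
    Then x = 1621 + 2584·7 = 19709, valid modulo lcm(2584, 11) = 28424: x ≡ 19709 (mod 28424).
  Combine with x ≡ 8 (mod 9); new modulus lcm = 255816.
    Write x = 19709 + 28424·t and substitute into x ≡ 8 (mod 9): 28424·t ≡ 8 − 19709 = -19701 (mod 9).
    Reduce coefficients mod 9: 2·t ≡ 0 (mod 9).
    The inverse of 2 mod 9 is 5 (since 2·5 = 10 = 1·9 + 1), so t ≡ 5·0 = 0 ≡ 0 (mod 9).
    Then x = 19709 + 28424·0 = 19709, valid modulo lcm(28424, 9) = 255816: x ≡ 19709 (mod 255816).
Verify against each original: 19709 mod 8 = 5, 19709 mod 19 = 6, 19709 mod 17 = 6, 19709 mod 11 = 8, 19709 mod 9 = 8.

x ≡ 19709 (mod 255816).


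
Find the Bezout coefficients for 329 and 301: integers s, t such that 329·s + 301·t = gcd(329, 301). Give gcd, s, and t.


Euclidean algorithm on (329, 301) — divide until remainder is 0:
  329 = 1 · 301 + 28
  301 = 10 · 28 + 21
  28 = 1 · 21 + 7
  21 = 3 · 7 + 0
gcd(329, 301) = 7.
Track Bezout coefficients alongside the remainders: start with r₀ = 329 = a·1 + b·0 (s = 1, t = 0) and r₁ = 301 = a·0 + b·1 (s = 0, t = 1); each new remainder r_{k+1} = r_{k-1} − q_k·r_k inherits s_{k+1} = s_{k-1} − q_k·s_k, t_{k+1} = t_{k-1} − q_k·t_k, so r_k = a·s_k + b·t_k at every step:
  q = 1: r = 28, s = 1 − 1·0 = 1, t = 0 − 1·1 = -1  (check: 329·1 + 301·(-1) = 28)
  q = 10: r = 21, s = 0 − 10·1 = -10, t = 1 − 10·(-1) = 11  (check: 329·(-10) + 301·11 = 21)
  q = 1: r = 7, s = 1 − 1·(-10) = 11, t = -1 − 1·11 = -12  (check: 329·11 + 301·(-12) = 7)
The row with r = 7 (the gcd) gives the Bezout coefficients s = 11, t = -12.
Result: 329 · (11) + 301 · (-12) = 7.

gcd(329, 301) = 7; s = 11, t = -12 (check: 329·11 + 301·(-12) = 7).


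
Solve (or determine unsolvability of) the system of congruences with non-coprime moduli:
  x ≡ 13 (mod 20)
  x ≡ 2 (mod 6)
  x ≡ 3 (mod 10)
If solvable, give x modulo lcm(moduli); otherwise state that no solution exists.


Moduli 20, 6, 10 are not pairwise coprime, so CRT works modulo lcm(m_i) when all pairwise compatibility conditions hold.
Pairwise compatibility: gcd(m_i, m_j) must divide a_i - a_j for every pair.
Merge one congruence at a time:
  Start: x ≡ 13 (mod 20).
  Combine with x ≡ 2 (mod 6): gcd(20, 6) = 2, and 2 - 13 = -11 is NOT divisible by 2.
    ⇒ system is inconsistent (no integer solution).

No solution (the system is inconsistent).


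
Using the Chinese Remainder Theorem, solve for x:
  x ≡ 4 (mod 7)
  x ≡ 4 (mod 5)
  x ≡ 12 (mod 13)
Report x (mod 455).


Moduli 7, 5, 13 are pairwise coprime; by CRT there is a unique solution modulo M = 7 · 5 · 13 = 455.
Solve pairwise, accumulating the modulus:
  Start with x ≡ 4 (mod 7).
  Combine with x ≡ 4 (mod 5): since gcd(7, 5) = 1, we get a unique residue mod 35.
    Write x = 4 + 7·t and substitute into x ≡ 4 (mod 5): 7·t ≡ 4 − 4 = 0 (mod 5).
    Reduce coefficients mod 5: 2·t ≡ 0 (mod 5).
    The inverse of 2 mod 5 is 3 (since 2·3 = 6 = 1·5 + 1), so t ≡ 3·0 = 0 ≡ 0 (mod 5).
    Then x = 4 + 7·0 = 4, valid modulo lcm(7, 5) = 35: x ≡ 4 (mod 35).
  Combine with x ≡ 12 (mod 13): since gcd(35, 13) = 1, we get a unique residue mod 455.
    Write x = 4 + 35·t and substitute into x ≡ 12 (mod 13): 35·t ≡ 12 − 4 = 8 (mod 13).
    Reduce coefficients mod 13: 9·t ≡ 8 (mod 13).
    The inverse of 9 mod 13 is 3 (since 9·3 = 27 = 2·13 + 1), so t ≡ 3·8 = 24 ≡ 11 (mod 13).
    Then x = 4 + 35·11 = 389, valid modulo lcm(35, 13) = 455: x ≡ 389 (mod 455).
Verify: 389 mod 7 = 4 ✓, 389 mod 5 = 4 ✓, 389 mod 13 = 12 ✓.

x ≡ 389 (mod 455).


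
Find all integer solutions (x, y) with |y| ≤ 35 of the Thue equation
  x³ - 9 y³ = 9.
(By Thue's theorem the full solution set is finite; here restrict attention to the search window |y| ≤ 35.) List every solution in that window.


The equation is x³ - 9y³ = 9. For fixed y, x³ = 9·y³ + 9, so a solution requires the RHS to be a perfect cube.
Strategy: iterate y from -35 to 35, compute RHS = 9·y³ + 9, and check whether it is a (positive or negative) perfect cube.
Check small values of y:
  y = 0: RHS = 9 is not a perfect cube.
  y = 1: RHS = 18 is not a perfect cube.
  y = -1: RHS = 0 = (0)³ ⇒ x = 0 works.
  y = 2: RHS = 81 is not a perfect cube.
  y = -2: RHS = -63 is not a perfect cube.
  y = 3: RHS = 252 is not a perfect cube.
  y = -3: RHS = -234 is not a perfect cube.
Continuing the search up to |y| = 35 finds no further solutions beyond those listed.
Collected solutions: (0, -1).

Solutions (with |y| ≤ 35): (0, -1).


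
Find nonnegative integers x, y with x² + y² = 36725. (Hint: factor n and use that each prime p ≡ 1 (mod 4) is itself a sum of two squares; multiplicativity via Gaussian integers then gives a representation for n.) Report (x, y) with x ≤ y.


Step 1: Factor n = 36725 = 5^2 · 13 · 113.
Step 2: Check the mod-4 condition on each prime factor: 5 ≡ 1 (mod 4), exponent 2; 13 ≡ 1 (mod 4), exponent 1; 113 ≡ 1 (mod 4), exponent 1.
All primes ≡ 3 (mod 4) appear to even exponent (or don't appear), so by the two-squares theorem n IS expressible as a sum of two squares.
Step 3: Build a representation. Group n = k² · m with k = 5 and m = 13 · 113 = 1469 (a product of primes ≡ 1 (mod 4)); a representation of m scales to one of n via (k·x)² + (k·y)² = k²(x² + y²). Each prime p ≡ 1 (mod 4) is itself a sum of two squares; find a² by testing p − a² for a perfect square:
  13: 13 − 1² = 12, 13 − 2² = 9 = 3² ⇒ 13 = 2² + 3².
  113: 113 − 1² = 112, 113 − 2² = 109, 113 − 3² = 104, 113 − 4² = 97, 113 − 5² = 88, 113 − 6² = 77, 113 − 7² = 64 = 8² ⇒ 113 = 7² + 8².
  Combine using the Brahmagupta–Fibonacci identity (a² + b²)(c² + d²) = (ac − bd)² + (ad + bc)² = (ac + bd)² + (ad − bc)²:
  13 · 113 = 1469: from (2² + 3²)(7² + 8²), take (2·7 − 3·8, 2·8 + 3·7) = (14 − 24, 16 + 21) = (-10, 37); dropping signs (only squares matter) gives (10, 37); check 10² + 37² = 100 + 1369 = 1469 ✓.
  Scale by k = 5: (5·10, 5·37) = (50, 185).
Step 4: Order so x ≤ y and verify: 50² + 185² = 2500 + 34225 = 36725 = n. ✓

n = 36725 = 50² + 185² (one valid representation with x ≤ y).


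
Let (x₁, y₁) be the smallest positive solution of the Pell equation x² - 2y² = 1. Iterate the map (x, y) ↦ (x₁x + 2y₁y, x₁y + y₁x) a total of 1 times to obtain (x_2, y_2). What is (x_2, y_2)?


Step 1: Find the fundamental solution (x₁, y₁) of x² - 2y² = 1.
  Expand √2 as a continued fraction. a₀ = ⌊√2⌋ = 1; iterate m_{k+1} = d_k·a_k − m_k, d_{k+1} = (2 − m_{k+1}²)/d_k, a_{k+1} = ⌊(a₀ + m_{k+1})/d_{k+1}⌋ (starting m₀ = 0, d₀ = 1), with convergents p_k = a_k·p_{k-1} + p_{k-2}, q_k = a_k·q_{k-1} + q_{k-2} (p₋₁ = 1, q₋₁ = 0):
  k = 0: a₀ = 1; p₀/q₀ = 1/1; p₀² − 2·q₀² = 1 − 2 = -1.
  k = 1: m = 1, d = 1, a = ⌊(1 + 1)/1⌋ = 2; p/q = (2·1 + 1)/(2·1 + 0) = 3/2; p² − 2·q² = 9 − 8 = 1.
  The first convergent with p² − 2·q² = 1 gives the fundamental solution (x₁, y₁) = (3, 2).
Step 2: Apply the recurrence (x_{n+1}, y_{n+1}) = (x₁x_n + 2y₁y_n, x₁y_n + y₁x_n) repeatedly.
  From (x_1, y_1) = (3, 2): x_2 = 3·3 + 2·2·2 = 17; y_2 = 3·2 + 2·3 = 12.
Step 3: Verify x_2² - 2·y_2² = 289 - 288 = 1 (should be 1). ✓

(x_1, y_1) = (3, 2); (x_2, y_2) = (17, 12).


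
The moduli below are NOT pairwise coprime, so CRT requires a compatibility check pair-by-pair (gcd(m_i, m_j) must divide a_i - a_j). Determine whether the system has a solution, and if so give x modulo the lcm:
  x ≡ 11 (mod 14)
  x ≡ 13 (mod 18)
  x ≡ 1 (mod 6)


Moduli 14, 18, 6 are not pairwise coprime, so CRT works modulo lcm(m_i) when all pairwise compatibility conditions hold.
Pairwise compatibility: gcd(m_i, m_j) must divide a_i - a_j for every pair.
Merge one congruence at a time:
  Start: x ≡ 11 (mod 14).
  Combine with x ≡ 13 (mod 18): gcd(14, 18) = 2; 13 - 11 = 2, which IS divisible by 2, so compatible.
    Write x = 11 + 14·t and substitute into x ≡ 13 (mod 18): 14·t ≡ 13 − 11 = 2 (mod 18).
    Divide the congruence (and modulus) by g = 2: 7·t ≡ 1 (mod 9).
    The inverse of 7 mod 9 is 4 (since 7·4 = 28 = 3·9 + 1), so t ≡ 4·1 = 4 ≡ 4 (mod 9).
    Then x = 11 + 14·4 = 67, valid modulo lcm(14, 18) = 126: x ≡ 67 (mod 126).
  Combine with x ≡ 1 (mod 6): gcd(126, 6) = 6; 1 - 67 = -66, which IS divisible by 6, so compatible.
    Write x = 67 + 126·t and substitute into x ≡ 1 (mod 6): 126·t ≡ 1 − 67 = -66 (mod 6).
    Divide the congruence (and modulus) by g = 6: 21·t ≡ -11 (mod 1).
    Modulo 1 every t works; take t = 0.
    Then x = 67 + 126·0 = 67, valid modulo lcm(126, 6) = 126: x ≡ 67 (mod 126).
Verify: 67 mod 14 = 11, 67 mod 18 = 13, 67 mod 6 = 1.

x ≡ 67 (mod 126).


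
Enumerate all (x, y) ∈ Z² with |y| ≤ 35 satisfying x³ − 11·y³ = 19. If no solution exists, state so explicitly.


The equation is x³ - 11y³ = 19. For fixed y, x³ = 11·y³ + 19, so a solution requires the RHS to be a perfect cube.
Strategy: iterate y from -35 to 35, compute RHS = 11·y³ + 19, and check whether it is a (positive or negative) perfect cube.
Check small values of y:
  y = 0: RHS = 19 is not a perfect cube.
  y = 1: RHS = 30 is not a perfect cube.
  y = -1: RHS = 8 = (2)³ ⇒ x = 2 works.
  y = 2: RHS = 107 is not a perfect cube.
  y = -2: RHS = -69 is not a perfect cube.
  y = 3: RHS = 316 is not a perfect cube.
  y = -3: RHS = -278 is not a perfect cube.
Continuing, at y = -9: RHS = -8000 = (-20)³ ⇒ x = -20 works.
Searching the remaining y in |y| ≤ 35 finds no further solutions.
Collected solutions: (2, -1), (-20, -9).

Solutions (with |y| ≤ 35): (2, -1), (-20, -9).


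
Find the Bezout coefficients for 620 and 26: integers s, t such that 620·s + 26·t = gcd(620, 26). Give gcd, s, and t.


Euclidean algorithm on (620, 26) — divide until remainder is 0:
  620 = 23 · 26 + 22
  26 = 1 · 22 + 4
  22 = 5 · 4 + 2
  4 = 2 · 2 + 0
gcd(620, 26) = 2.
Track Bezout coefficients alongside the remainders: start with r₀ = 620 = a·1 + b·0 (s = 1, t = 0) and r₁ = 26 = a·0 + b·1 (s = 0, t = 1); each new remainder r_{k+1} = r_{k-1} − q_k·r_k inherits s_{k+1} = s_{k-1} − q_k·s_k, t_{k+1} = t_{k-1} − q_k·t_k, so r_k = a·s_k + b·t_k at every step:
  q = 23: r = 22, s = 1 − 23·0 = 1, t = 0 − 23·1 = -23  (check: 620·1 + 26·(-23) = 22)
  q = 1: r = 4, s = 0 − 1·1 = -1, t = 1 − 1·(-23) = 24  (check: 620·(-1) + 26·24 = 4)
  q = 5: r = 2, s = 1 − 5·(-1) = 6, t = -23 − 5·24 = -143  (check: 620·6 + 26·(-143) = 2)
The row with r = 2 (the gcd) gives the Bezout coefficients s = 6, t = -143.
Result: 620 · (6) + 26 · (-143) = 2.

gcd(620, 26) = 2; s = 6, t = -143 (check: 620·6 + 26·(-143) = 2).


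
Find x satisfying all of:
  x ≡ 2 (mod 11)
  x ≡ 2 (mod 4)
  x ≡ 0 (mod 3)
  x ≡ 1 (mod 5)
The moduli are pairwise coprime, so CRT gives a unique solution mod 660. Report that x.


Product of moduli M = 11 · 4 · 3 · 5 = 660.
Merge one congruence at a time:
  Start: x ≡ 2 (mod 11).
  Combine with x ≡ 2 (mod 4); new modulus lcm = 44.
    Write x = 2 + 11·t and substitute into x ≡ 2 (mod 4): 11·t ≡ 2 − 2 = 0 (mod 4).
    Reduce coefficients mod 4: 3·t ≡ 0 (mod 4).
    The inverse of 3 mod 4 is 3 (since 3·3 = 9 = 2·4 + 1), so t ≡ 3·0 = 0 ≡ 0 (mod 4).
    Then x = 2 + 11·0 = 2, valid modulo lcm(11, 4) = 44: x ≡ 2 (mod 44).
  Combine with x ≡ 0 (mod 3); new modulus lcm = 132.
    Write x = 2 + 44·t and substitute into x ≡ 0 (mod 3): 44·t ≡ 0 − 2 = -2 (mod 3).
    Reduce coefficients mod 3: 2·t ≡ 1 (mod 3).
    The inverse of 2 mod 3 is 2 (since 2·2 = 4 = 1·3 + 1), so t ≡ 2·1 = 2 ≡ 2 (mod 3).
    Then x = 2 + 44·2 = 90, valid modulo lcm(44, 3) = 132: x ≡ 90 (mod 132).
  Combine with x ≡ 1 (mod 5); new modulus lcm = 660.
    Write x = 90 + 132·t and substitute into x ≡ 1 (mod 5): 132·t ≡ 1 − 90 = -89 (mod 5).
    Reduce coefficients mod 5: 2·t ≡ 1 (mod 5).
    The inverse of 2 mod 5 is 3 (since 2·3 = 6 = 1·5 + 1), so t ≡ 3·1 = 3 ≡ 3 (mod 5).
    Then x = 90 + 132·3 = 486, valid modulo lcm(132, 5) = 660: x ≡ 486 (mod 660).
Verify against each original: 486 mod 11 = 2, 486 mod 4 = 2, 486 mod 3 = 0, 486 mod 5 = 1.

x ≡ 486 (mod 660).


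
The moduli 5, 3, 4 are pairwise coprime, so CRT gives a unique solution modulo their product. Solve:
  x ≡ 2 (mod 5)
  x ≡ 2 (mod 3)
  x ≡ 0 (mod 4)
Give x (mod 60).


Moduli 5, 3, 4 are pairwise coprime; by CRT there is a unique solution modulo M = 5 · 3 · 4 = 60.
Solve pairwise, accumulating the modulus:
  Start with x ≡ 2 (mod 5).
  Combine with x ≡ 2 (mod 3): since gcd(5, 3) = 1, we get a unique residue mod 15.
    Write x = 2 + 5·t and substitute into x ≡ 2 (mod 3): 5·t ≡ 2 − 2 = 0 (mod 3).
    Reduce coefficients mod 3: 2·t ≡ 0 (mod 3).
    The inverse of 2 mod 3 is 2 (since 2·2 = 4 = 1·3 + 1), so t ≡ 2·0 = 0 ≡ 0 (mod 3).
    Then x = 2 + 5·0 = 2, valid modulo lcm(5, 3) = 15: x ≡ 2 (mod 15).
  Combine with x ≡ 0 (mod 4): since gcd(15, 4) = 1, we get a unique residue mod 60.
    Write x = 2 + 15·t and substitute into x ≡ 0 (mod 4): 15·t ≡ 0 − 2 = -2 (mod 4).
    Reduce coefficients mod 4: 3·t ≡ 2 (mod 4).
    The inverse of 3 mod 4 is 3 (since 3·3 = 9 = 2·4 + 1), so t ≡ 3·2 = 6 ≡ 2 (mod 4).
    Then x = 2 + 15·2 = 32, valid modulo lcm(15, 4) = 60: x ≡ 32 (mod 60).
Verify: 32 mod 5 = 2 ✓, 32 mod 3 = 2 ✓, 32 mod 4 = 0 ✓.

x ≡ 32 (mod 60).


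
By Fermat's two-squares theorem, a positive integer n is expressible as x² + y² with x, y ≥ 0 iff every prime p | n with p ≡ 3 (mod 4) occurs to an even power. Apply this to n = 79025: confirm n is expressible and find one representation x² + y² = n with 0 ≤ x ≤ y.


Step 1: Factor n = 79025 = 5^2 · 29 · 109.
Step 2: Check the mod-4 condition on each prime factor: 5 ≡ 1 (mod 4), exponent 2; 29 ≡ 1 (mod 4), exponent 1; 109 ≡ 1 (mod 4), exponent 1.
All primes ≡ 3 (mod 4) appear to even exponent (or don't appear), so by the two-squares theorem n IS expressible as a sum of two squares.
Step 3: Build a representation. Group n = k² · m with k = 5 and m = 29 · 109 = 3161 (a product of primes ≡ 1 (mod 4)); a representation of m scales to one of n via (k·x)² + (k·y)² = k²(x² + y²). Each prime p ≡ 1 (mod 4) is itself a sum of two squares; find a² by testing p − a² for a perfect square:
  29: 29 − 1² = 28, 29 − 2² = 25 = 5² ⇒ 29 = 2² + 5².
  109: 109 − 1² = 108, 109 − 2² = 105, 109 − 3² = 100 = 10² ⇒ 109 = 3² + 10².
  Combine using the Brahmagupta–Fibonacci identity (a² + b²)(c² + d²) = (ac − bd)² + (ad + bc)² = (ac + bd)² + (ad − bc)²:
  29 · 109 = 3161: from (2² + 5²)(3² + 10²), take (2·3 − 5·10, 2·10 + 5·3) = (6 − 50, 20 + 15) = (-44, 35); dropping signs (only squares matter) gives (44, 35); check 44² + 35² = 1936 + 1225 = 3161 ✓.
  Scale by k = 5: (5·44, 5·35) = (220, 175).
Step 4: Order so x ≤ y and verify: 175² + 220² = 30625 + 48400 = 79025 = n. ✓

n = 79025 = 175² + 220² (one valid representation with x ≤ y).


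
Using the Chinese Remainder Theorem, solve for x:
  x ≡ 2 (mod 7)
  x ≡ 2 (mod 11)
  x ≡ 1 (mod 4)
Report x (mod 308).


Moduli 7, 11, 4 are pairwise coprime; by CRT there is a unique solution modulo M = 7 · 11 · 4 = 308.
Solve pairwise, accumulating the modulus:
  Start with x ≡ 2 (mod 7).
  Combine with x ≡ 2 (mod 11): since gcd(7, 11) = 1, we get a unique residue mod 77.
    Write x = 2 + 7·t and substitute into x ≡ 2 (mod 11): 7·t ≡ 2 − 2 = 0 (mod 11).
    The inverse of 7 mod 11 is 8 (since 7·8 = 56 = 5·11 + 1), so t ≡ 8·0 = 0 ≡ 0 (mod 11).
    Then x = 2 + 7·0 = 2, valid modulo lcm(7, 11) = 77: x ≡ 2 (mod 77).
  Combine with x ≡ 1 (mod 4): since gcd(77, 4) = 1, we get a unique residue mod 308.
    Write x = 2 + 77·t and substitute into x ≡ 1 (mod 4): 77·t ≡ 1 − 2 = -1 (mod 4).
    Reduce coefficients mod 4: 1·t ≡ 3 (mod 4).
    So t ≡ 3 (mod 4).
    Then x = 2 + 77·3 = 233, valid modulo lcm(77, 4) = 308: x ≡ 233 (mod 308).
Verify: 233 mod 7 = 2 ✓, 233 mod 11 = 2 ✓, 233 mod 4 = 1 ✓.

x ≡ 233 (mod 308).


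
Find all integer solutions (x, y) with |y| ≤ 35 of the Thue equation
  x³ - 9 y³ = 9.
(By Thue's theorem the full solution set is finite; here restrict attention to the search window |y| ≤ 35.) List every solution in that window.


The equation is x³ - 9y³ = 9. For fixed y, x³ = 9·y³ + 9, so a solution requires the RHS to be a perfect cube.
Strategy: iterate y from -35 to 35, compute RHS = 9·y³ + 9, and check whether it is a (positive or negative) perfect cube.
Check small values of y:
  y = 0: RHS = 9 is not a perfect cube.
  y = 1: RHS = 18 is not a perfect cube.
  y = -1: RHS = 0 = (0)³ ⇒ x = 0 works.
  y = 2: RHS = 81 is not a perfect cube.
  y = -2: RHS = -63 is not a perfect cube.
  y = 3: RHS = 252 is not a perfect cube.
  y = -3: RHS = -234 is not a perfect cube.
Continuing the search up to |y| = 35 finds no further solutions beyond those listed.
Collected solutions: (0, -1).

Solutions (with |y| ≤ 35): (0, -1).


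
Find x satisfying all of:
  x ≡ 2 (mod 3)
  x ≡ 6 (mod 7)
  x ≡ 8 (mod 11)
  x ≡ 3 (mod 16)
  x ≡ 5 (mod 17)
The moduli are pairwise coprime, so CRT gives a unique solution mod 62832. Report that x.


Product of moduli M = 3 · 7 · 11 · 16 · 17 = 62832.
Merge one congruence at a time:
  Start: x ≡ 2 (mod 3).
  Combine with x ≡ 6 (mod 7); new modulus lcm = 21.
    Write x = 2 + 3·t and substitute into x ≡ 6 (mod 7): 3·t ≡ 6 − 2 = 4 (mod 7).
    The inverse of 3 mod 7 is 5 (since 3·5 = 15 = 2·7 + 1), so t ≡ 5·4 = 20 ≡ 6 (mod 7).
    Then x = 2 + 3·6 = 20, valid modulo lcm(3, 7) = 21: x ≡ 20 (mod 21).
  Combine with x ≡ 8 (mod 11); new modulus lcm = 231.
    Write x = 20 + 21·t and substitute into x ≡ 8 (mod 11): 21·t ≡ 8 − 20 = -12 (mod 11).
    Reduce coefficients mod 11: 10·t ≡ 10 (mod 11).
    The inverse of 10 mod 11 is 10 (since 10·10 = 100 = 9·11 + 1), so t ≡ 10·10 = 100 ≡ 1 (mod 11).
    Then x = 20 + 21·1 = 41, valid modulo lcm(21, 11) = 231: x ≡ 41 (mod 231).
  Combine with x ≡ 3 (mod 16); new modulus lcm = 3696.
    Write x = 41 + 231·t and substitute into x ≡ 3 (mod 16): 231·t ≡ 3 − 41 = -38 (mod 16).
    Reduce coefficients mod 16: 7·t ≡ 10 (mod 16).
    The inverse of 7 mod 16 is 7 (since 7·7 = 49 = 3·16 + 1), so t ≡ 7·10 = 70 ≡ 6 (mod 16).
    Then x = 41 + 231·6 = 1427, valid modulo lcm(231, 16) = 3696: x ≡ 1427 (mod 3696).
  Combine with x ≡ 5 (mod 17); new modulus lcm = 62832.
    Write x = 1427 + 3696·t and substitute into x ≡ 5 (mod 17): 3696·t ≡ 5 − 1427 = -1422 (mod 17).
    Reduce coefficients mod 17: 7·t ≡ 6 (mod 17).
    The inverse of 7 mod 17 is 5 (since 7·5 = 35 = 2·17 + 1), so t ≡ 5·6 = 30 ≡ 13 (mod 17).
    Then x = 1427 + 3696·13 = 49475, valid modulo lcm(3696, 17) = 62832: x ≡ 49475 (mod 62832).
Verify against each original: 49475 mod 3 = 2, 49475 mod 7 = 6, 49475 mod 11 = 8, 49475 mod 16 = 3, 49475 mod 17 = 5.

x ≡ 49475 (mod 62832).


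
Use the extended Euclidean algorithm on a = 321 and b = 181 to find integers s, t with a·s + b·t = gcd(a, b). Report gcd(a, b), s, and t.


Euclidean algorithm on (321, 181) — divide until remainder is 0:
  321 = 1 · 181 + 140
  181 = 1 · 140 + 41
  140 = 3 · 41 + 17
  41 = 2 · 17 + 7
  17 = 2 · 7 + 3
  7 = 2 · 3 + 1
  3 = 3 · 1 + 0
gcd(321, 181) = 1.
Track Bezout coefficients alongside the remainders: start with r₀ = 321 = a·1 + b·0 (s = 1, t = 0) and r₁ = 181 = a·0 + b·1 (s = 0, t = 1); each new remainder r_{k+1} = r_{k-1} − q_k·r_k inherits s_{k+1} = s_{k-1} − q_k·s_k, t_{k+1} = t_{k-1} − q_k·t_k, so r_k = a·s_k + b·t_k at every step:
  q = 1: r = 140, s = 1 − 1·0 = 1, t = 0 − 1·1 = -1  (check: 321·1 + 181·(-1) = 140)
  q = 1: r = 41, s = 0 − 1·1 = -1, t = 1 − 1·(-1) = 2  (check: 321·(-1) + 181·2 = 41)
  q = 3: r = 17, s = 1 − 3·(-1) = 4, t = -1 − 3·2 = -7  (check: 321·4 + 181·(-7) = 17)
  q = 2: r = 7, s = -1 − 2·4 = -9, t = 2 − 2·(-7) = 16  (check: 321·(-9) + 181·16 = 7)
  q = 2: r = 3, s = 4 − 2·(-9) = 22, t = -7 − 2·16 = -39  (check: 321·22 + 181·(-39) = 3)
  q = 2: r = 1, s = -9 − 2·22 = -53, t = 16 − 2·(-39) = 94  (check: 321·(-53) + 181·94 = 1)
The row with r = 1 (the gcd) gives the Bezout coefficients s = -53, t = 94.
Result: 321 · (-53) + 181 · (94) = 1.

gcd(321, 181) = 1; s = -53, t = 94 (check: 321·(-53) + 181·94 = 1).


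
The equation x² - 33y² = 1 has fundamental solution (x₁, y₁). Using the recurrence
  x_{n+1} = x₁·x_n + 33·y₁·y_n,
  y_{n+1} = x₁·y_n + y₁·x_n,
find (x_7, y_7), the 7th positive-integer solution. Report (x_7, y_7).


Step 1: Find the fundamental solution (x₁, y₁) of x² - 33y² = 1.
  Expand √33 as a continued fraction. a₀ = ⌊√33⌋ = 5; iterate m_{k+1} = d_k·a_k − m_k, d_{k+1} = (33 − m_{k+1}²)/d_k, a_{k+1} = ⌊(a₀ + m_{k+1})/d_{k+1}⌋ (starting m₀ = 0, d₀ = 1), with convergents p_k = a_k·p_{k-1} + p_{k-2}, q_k = a_k·q_{k-1} + q_{k-2} (p₋₁ = 1, q₋₁ = 0):
  k = 0: a₀ = 5; p₀/q₀ = 5/1; p₀² − 33·q₀² = 25 − 33 = -8.
  k = 1: m = 5, d = 8, a = ⌊(5 + 5)/8⌋ = 1; p/q = (1·5 + 1)/(1·1 + 0) = 6/1; p² − 33·q² = 36 − 33 = 3.
  k = 2: m = 3, d = 3, a = ⌊(5 + 3)/3⌋ = 2; p/q = (2·6 + 5)/(2·1 + 1) = 17/3; p² − 33·q² = 289 − 297 = -8.
  k = 3: m = 3, d = 8, a = ⌊(5 + 3)/8⌋ = 1; p/q = (1·17 + 6)/(1·3 + 1) = 23/4; p² − 33·q² = 529 − 528 = 1.
  The first convergent with p² − 33·q² = 1 gives the fundamental solution (x₁, y₁) = (23, 4).
Step 2: Apply the recurrence (x_{n+1}, y_{n+1}) = (x₁x_n + 33y₁y_n, x₁y_n + y₁x_n) repeatedly.
  From (x_1, y_1) = (23, 4): x_2 = 23·23 + 33·4·4 = 1057; y_2 = 23·4 + 4·23 = 184.
  From (x_2, y_2) = (1057, 184): x_3 = 23·1057 + 33·4·184 = 48599; y_3 = 23·184 + 4·1057 = 8460.
  From (x_3, y_3) = (48599, 8460): x_4 = 23·48599 + 33·4·8460 = 2234497; y_4 = 23·8460 + 4·48599 = 388976.
  From (x_4, y_4) = (2234497, 388976): x_5 = 23·2234497 + 33·4·388976 = 102738263; y_5 = 23·388976 + 4·2234497 = 17884436.
  From (x_5, y_5) = (102738263, 17884436): x_6 = 23·102738263 + 33·4·17884436 = 4723725601; y_6 = 23·17884436 + 4·102738263 = 822295080.
  From (x_6, y_6) = (4723725601, 822295080): x_7 = 23·4723725601 + 33·4·822295080 = 217188639383; y_7 = 23·822295080 + 4·4723725601 = 37807689244.
Step 3: Verify x_7² - 33·y_7² = 47170905077038818620689 - 47170905077038818620688 = 1 (should be 1). ✓

(x_1, y_1) = (23, 4); (x_7, y_7) = (217188639383, 37807689244).


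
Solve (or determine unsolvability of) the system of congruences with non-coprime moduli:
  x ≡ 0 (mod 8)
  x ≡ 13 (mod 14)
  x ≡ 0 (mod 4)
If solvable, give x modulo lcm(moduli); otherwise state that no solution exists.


Moduli 8, 14, 4 are not pairwise coprime, so CRT works modulo lcm(m_i) when all pairwise compatibility conditions hold.
Pairwise compatibility: gcd(m_i, m_j) must divide a_i - a_j for every pair.
Merge one congruence at a time:
  Start: x ≡ 0 (mod 8).
  Combine with x ≡ 13 (mod 14): gcd(8, 14) = 2, and 13 - 0 = 13 is NOT divisible by 2.
    ⇒ system is inconsistent (no integer solution).

No solution (the system is inconsistent).


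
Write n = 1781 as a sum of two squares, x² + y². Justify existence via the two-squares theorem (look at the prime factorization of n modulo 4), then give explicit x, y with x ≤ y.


Step 1: Factor n = 1781 = 13 · 137.
Step 2: Check the mod-4 condition on each prime factor: 13 ≡ 1 (mod 4), exponent 1; 137 ≡ 1 (mod 4), exponent 1.
All primes ≡ 3 (mod 4) appear to even exponent (or don't appear), so by the two-squares theorem n IS expressible as a sum of two squares.
Step 3: Build a representation. Here n = 13 · 137 is a product of primes ≡ 1 (mod 4). Each prime p ≡ 1 (mod 4) is itself a sum of two squares; find a² by testing p − a² for a perfect square:
  13: 13 − 1² = 12, 13 − 2² = 9 = 3² ⇒ 13 = 2² + 3².
  137: 137 − 1² = 136, 137 − 2² = 133, 137 − 3² = 128, 137 − 4² = 121 = 11² ⇒ 137 = 4² + 11².
  Combine using the Brahmagupta–Fibonacci identity (a² + b²)(c² + d²) = (ac − bd)² + (ad + bc)² = (ac + bd)² + (ad − bc)²:
  13 · 137 = 1781: from (2² + 3²)(4² + 11²), take (2·4 − 3·11, 2·11 + 3·4) = (8 − 33, 22 + 12) = (-25, 34); dropping signs (only squares matter) gives (25, 34); check 25² + 34² = 625 + 1156 = 1781 ✓.
Step 4: Order so x ≤ y and verify: 25² + 34² = 625 + 1156 = 1781 = n. ✓

n = 1781 = 25² + 34² (one valid representation with x ≤ y).


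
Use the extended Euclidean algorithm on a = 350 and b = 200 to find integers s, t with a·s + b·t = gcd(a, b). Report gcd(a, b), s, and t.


Euclidean algorithm on (350, 200) — divide until remainder is 0:
  350 = 1 · 200 + 150
  200 = 1 · 150 + 50
  150 = 3 · 50 + 0
gcd(350, 200) = 50.
Track Bezout coefficients alongside the remainders: start with r₀ = 350 = a·1 + b·0 (s = 1, t = 0) and r₁ = 200 = a·0 + b·1 (s = 0, t = 1); each new remainder r_{k+1} = r_{k-1} − q_k·r_k inherits s_{k+1} = s_{k-1} − q_k·s_k, t_{k+1} = t_{k-1} − q_k·t_k, so r_k = a·s_k + b·t_k at every step:
  q = 1: r = 150, s = 1 − 1·0 = 1, t = 0 − 1·1 = -1  (check: 350·1 + 200·(-1) = 150)
  q = 1: r = 50, s = 0 − 1·1 = -1, t = 1 − 1·(-1) = 2  (check: 350·(-1) + 200·2 = 50)
The row with r = 50 (the gcd) gives the Bezout coefficients s = -1, t = 2.
Result: 350 · (-1) + 200 · (2) = 50.

gcd(350, 200) = 50; s = -1, t = 2 (check: 350·(-1) + 200·2 = 50).
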